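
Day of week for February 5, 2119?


Zeller's congruence:
q=5, m=14, k=18, j=21
h = (5 + ⌊13×15/5⌋ + 18 + ⌊18/4⌋ + ⌊21/4⌋ - 2×21) mod 7
= (5 + 39 + 18 + 4 + 5 - 42) mod 7
= 29 mod 7 = 1
h=1 → Sunday

Sunday


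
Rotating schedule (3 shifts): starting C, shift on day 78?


Shifts: A, B, C
Start: C (index 2)
Day 78: (2 + 78 - 1) mod 3
= 79 mod 3
= 1
Index 1 → shift B

Shift B


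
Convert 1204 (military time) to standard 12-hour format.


12:04 PM

Hour: 12
12 → 12 PM (noon)


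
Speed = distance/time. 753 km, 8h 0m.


Distance: 753 km
Time: 8 hours
Speed = 753 / 8 ≈ 94.1 km/h

94.1 km/h


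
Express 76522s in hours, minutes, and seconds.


Hours: 76522 ÷ 3600 = 21 remainder 922
Minutes: 922 ÷ 60 = 15 remainder 22
Seconds: 22

21h 15m 22s


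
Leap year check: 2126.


No

Rules: divisible by 4 AND (not by 100 OR by 400)
2126 ÷ 4 = 531 remainder 2 → not divisible by 4
Not divisible by 4 → not a leap year


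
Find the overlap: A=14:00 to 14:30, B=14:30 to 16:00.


Meeting A: 840-870 (in minutes from midnight)
Meeting B: 870-960
Overlap start = max(840, 870) = 870
Overlap end = min(870, 960) = 870
Overlap = max(0, 870 - 870) = 0 min

0 minutes


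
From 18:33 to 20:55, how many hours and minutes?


2h 22m

End time in minutes: 20×60 + 55 = 1255
Start time in minutes: 18×60 + 33 = 1113
Difference = 1255 - 1113 = 142 minutes
= 2 hours 22 minutes


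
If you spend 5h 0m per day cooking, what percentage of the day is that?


20.8%

Time: 300 minutes
Day: 1440 minutes
Percentage = (300/1440) × 100 ≈ 20.8%


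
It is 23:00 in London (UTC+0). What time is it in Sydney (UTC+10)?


09:00 (next day)

Time difference = UTC+10 - UTC+0 = +10 hours
New hour = (23 + 10) mod 24
= 33 mod 24 = 9
Minutes unchanged → 09:00; 33 ≥ 24 → next day


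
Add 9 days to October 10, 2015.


Start: October 10, 2015
Add 9 days
October 10 + 9 = October 19, 2015

October 19, 2015


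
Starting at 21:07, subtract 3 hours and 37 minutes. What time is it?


Start: 1267 minutes from midnight
Subtract: 217 minutes
Remaining: 1267 - 217 = 1050
Hours: 17, Minutes: 30

17:30


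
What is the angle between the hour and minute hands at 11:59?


Hour hand = 11×30 + 59×0.5 = 359.5°
Minute hand = 59×6 = 354°
Difference = |359.5 - 354| = 5.5°

5.5°


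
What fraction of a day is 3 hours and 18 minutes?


Total minutes: 3×60 + 18 = 198
Day = 24×60 = 1440 minutes
Fraction = 198/1440 = 0.1375
As a percentage: 198/1440 × 100 = 13.75%

0.1375 (13.75%)


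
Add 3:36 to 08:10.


11:46

Start: 490 minutes from midnight
Add: 216 minutes
Total: 706 minutes
Hours: 706 ÷ 60 = 11 remainder 46


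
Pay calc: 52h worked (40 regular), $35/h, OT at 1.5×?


$2030.00

Regular: 40h × $35 = $1400.00
Overtime: 52 - 40 = 12h
OT pay: 12h × $35 × 1.5 = $630.00
Total = $1400.00 + $630.00 = $2030.00


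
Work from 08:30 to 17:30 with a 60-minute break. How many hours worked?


Total time = (17×60+30) - (8×60+30)
= 1050 - 510 = 540 min
Minus break: 540 - 60 = 480 min
= 8h 0m

8h 0m (480 minutes)


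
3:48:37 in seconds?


Hours: 3 × 3600 = 10800
Minutes: 48 × 60 = 2880
Seconds: 37
Total = 10800 + 2880 + 37 = 13717

13717 seconds


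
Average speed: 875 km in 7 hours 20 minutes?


Distance: 875 km
Time: 7h 20m = 440 min = 440/60 = 22/3 hours
Speed = 875 ÷ (22/3) = 875 × 3 / 22 = 2625/22 ≈ 119.3 km/h

119.3 km/h


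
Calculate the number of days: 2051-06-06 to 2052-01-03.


211 days

From June 6, 2051 to January 3, 2052
Rest of June 2051: 30 - 6 = 24
Full months: July 31, August 31, September 30, October 31, November 30, December 31
Days into January 2052: 3
Total = 24 + 31 + 31 + 30 + 31 + 30 + 31 + 3 = 211 days


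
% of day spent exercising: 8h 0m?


33.3%

Time: 480 minutes
Day: 1440 minutes
Percentage = (480/1440) × 100 ≈ 33.3%


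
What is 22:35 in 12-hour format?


10:35 PM

Hour: 22
22 - 12 = 10 → PM


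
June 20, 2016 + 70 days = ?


August 29, 2016

Start: June 20, 2016
Add 70 days
June 20 → July 1: 30 - 20 + 1 = 11 days (70 - 11 = 59 left)
July 1 → August 1: 31 - 1 + 1 = 31 days (59 - 31 = 28 left)
August 1 + 28 = August 29, 2016


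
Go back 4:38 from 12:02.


07:24

Start: 722 minutes from midnight
Subtract: 278 minutes
Remaining: 722 - 278 = 444
Hours: 7, Minutes: 24


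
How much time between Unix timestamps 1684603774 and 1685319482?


715708 seconds (198.8 hours / 8.28 days)

Difference = 1685319482 - 1684603774 = 715708 seconds
In hours: 715708 / 3600 ≈ 198.8
In days: 715708 / 86400 ≈ 8.28


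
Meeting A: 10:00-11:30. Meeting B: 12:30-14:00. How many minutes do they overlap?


Meeting A: 600-690 (in minutes from midnight)
Meeting B: 750-840
Overlap start = max(600, 750) = 750
Overlap end = min(690, 840) = 690
Overlap = max(0, 690 - 750) = 0 min

0 minutes


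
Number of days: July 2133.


31 days

Month: July (month 7)
July has 31 days


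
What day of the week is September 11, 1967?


Monday

Zeller's congruence:
q=11, m=9, k=67, j=19
h = (11 + ⌊13×10/5⌋ + 67 + ⌊67/4⌋ + ⌊19/4⌋ - 2×19) mod 7
= (11 + 26 + 67 + 16 + 4 - 38) mod 7
= 86 mod 7 = 2
h=2 → Monday


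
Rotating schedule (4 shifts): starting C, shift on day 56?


Shifts: A, B, C, D
Start: C (index 2)
Day 56: (2 + 56 - 1) mod 4
= 57 mod 4
= 1
Index 1 → shift B

Shift B


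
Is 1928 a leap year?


Rules: divisible by 4 AND (not by 100 OR by 400)
1928 ÷ 4 = 482 exactly → divisible by 4
1928 ÷ 100 = 19 remainder 28 → not divisible by 100
Divisible by 4 but not by 100 → leap year

Yes


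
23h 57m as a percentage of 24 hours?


Total minutes: 23×60 + 57 = 1437
Day = 24×60 = 1440 minutes
Fraction = 1437/1440 ≈ 0.9979
As a percentage: 1437/1440 × 100 ≈ 99.79%

0.9979 (99.79%)


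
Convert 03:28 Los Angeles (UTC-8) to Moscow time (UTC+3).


Time difference = UTC+3 - UTC-8 = +11 hours
New hour = (3 + 11) mod 24
= 14 mod 24 = 14
Minutes unchanged → 14:28

14:28


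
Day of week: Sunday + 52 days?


Wednesday

Start: Sunday (index 6)
(6 + 52) mod 7
= 58 mod 7
= 2
Index 2 → Wednesday


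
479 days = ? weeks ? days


Weeks: 479 ÷ 7 = 68 remainder 3

68 weeks 3 days


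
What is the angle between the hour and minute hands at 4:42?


Hour hand = 4×30 + 42×0.5 = 141.0°
Minute hand = 42×6 = 252°
Difference = |141.0 - 252| = 111.0°

111.0°


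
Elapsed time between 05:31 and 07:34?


End time in minutes: 7×60 + 34 = 454
Start time in minutes: 5×60 + 31 = 331
Difference = 454 - 331 = 123 minutes
= 2 hours 3 minutes

2h 3m


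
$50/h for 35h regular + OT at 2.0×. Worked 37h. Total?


$1950.00

Regular: 35h × $50 = $1750.00
Overtime: 37 - 35 = 2h
OT pay: 2h × $50 × 2.0 = $200.00
Total = $1750.00 + $200.00 = $1950.00


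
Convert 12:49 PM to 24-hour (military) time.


12:49

Input: 12:49 PM
12 PM → 12 (noon)


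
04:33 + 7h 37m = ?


Start: 273 minutes from midnight
Add: 457 minutes
Total: 730 minutes
Hours: 730 ÷ 60 = 12 remainder 10

12:10


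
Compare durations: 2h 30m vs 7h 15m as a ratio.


Duration 1: 150 minutes
Duration 2: 435 minutes
Ratio = 150:435
GCD = 15
Simplified = 10:29
As a decimal: 10/29 ≈ 0.34

10:29 (0.34)


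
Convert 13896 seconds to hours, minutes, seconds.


3h 51m 36s

Hours: 13896 ÷ 3600 = 3 remainder 3096
Minutes: 3096 ÷ 60 = 51 remainder 36
Seconds: 36


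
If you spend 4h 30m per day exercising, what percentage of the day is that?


18.8%

Time: 270 minutes
Day: 1440 minutes
Percentage = (270/1440) × 100 ≈ 18.8%


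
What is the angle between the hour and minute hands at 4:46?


Hour hand = 4×30 + 46×0.5 = 143.0°
Minute hand = 46×6 = 276°
Difference = |143.0 - 276| = 133.0°

133.0°


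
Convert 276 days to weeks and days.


39 weeks 3 days

Weeks: 276 ÷ 7 = 39 remainder 3


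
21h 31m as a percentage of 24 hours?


Total minutes: 21×60 + 31 = 1291
Day = 24×60 = 1440 minutes
Fraction = 1291/1440 ≈ 0.8965
As a percentage: 1291/1440 × 100 ≈ 89.65%

0.8965 (89.65%)


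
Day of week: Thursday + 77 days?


Start: Thursday (index 3)
(3 + 77) mod 7
= 80 mod 7
= 3
Index 3 → Thursday

Thursday


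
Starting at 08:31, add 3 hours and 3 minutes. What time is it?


Start: 511 minutes from midnight
Add: 183 minutes
Total: 694 minutes
Hours: 694 ÷ 60 = 11 remainder 34

11:34


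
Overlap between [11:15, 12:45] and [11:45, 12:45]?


60 minutes

Meeting A: 675-765 (in minutes from midnight)
Meeting B: 705-765
Overlap start = max(675, 705) = 705
Overlap end = min(765, 765) = 765
Overlap = max(0, 765 - 705) = 60 min


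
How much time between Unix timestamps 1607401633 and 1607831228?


Difference = 1607831228 - 1607401633 = 429595 seconds
In hours: 429595 / 3600 ≈ 119.3
In days: 429595 / 86400 ≈ 4.97

429595 seconds (119.3 hours / 4.97 days)


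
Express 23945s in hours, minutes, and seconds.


Hours: 23945 ÷ 3600 = 6 remainder 2345
Minutes: 2345 ÷ 60 = 39 remainder 5
Seconds: 5

6h 39m 5s


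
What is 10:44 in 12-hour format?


Hour: 10
10 < 12 → AM

10:44 AM


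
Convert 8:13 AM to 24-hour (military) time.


Input: 8:13 AM
AM hour stays: 8

08:13


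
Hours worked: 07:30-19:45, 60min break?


11h 15m (675 minutes)

Total time = (19×60+45) - (7×60+30)
= 1185 - 450 = 735 min
Minus break: 735 - 60 = 675 min
= 11h 15m


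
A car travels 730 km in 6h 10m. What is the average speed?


Distance: 730 km
Time: 6h 10m = 370 min = 370/60 = 37/6 hours
Speed = 730 ÷ (37/6) = 730 × 6 / 37 = 4380/37 ≈ 118.4 km/h

118.4 km/h


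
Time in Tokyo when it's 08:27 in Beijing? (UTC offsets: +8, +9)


09:27

Time difference = UTC+9 - UTC+8 = +1 hours
New hour = (8 + 1) mod 24
= 9 mod 24 = 9
Minutes unchanged → 09:27


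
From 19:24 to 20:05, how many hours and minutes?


End time in minutes: 20×60 + 5 = 1205
Start time in minutes: 19×60 + 24 = 1164
Difference = 1205 - 1164 = 41 minutes
= 0 hours 41 minutes

0h 41m


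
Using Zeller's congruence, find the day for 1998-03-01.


Zeller's congruence:
q=1, m=3, k=98, j=19
h = (1 + ⌊13×4/5⌋ + 98 + ⌊98/4⌋ + ⌊19/4⌋ - 2×19) mod 7
= (1 + 10 + 98 + 24 + 4 - 38) mod 7
= 99 mod 7 = 1
h=1 → Sunday

Sunday


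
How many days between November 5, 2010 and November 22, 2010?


From November 5, 2010 to November 22, 2010
Same month: 22 - 5 = 17 days

17 days


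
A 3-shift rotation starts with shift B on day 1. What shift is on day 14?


Shift C

Shifts: A, B, C
Start: B (index 1)
Day 14: (1 + 14 - 1) mod 3
= 14 mod 3
= 2
Index 2 → shift C


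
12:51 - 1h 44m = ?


11:07

Start: 771 minutes from midnight
Subtract: 104 minutes
Remaining: 771 - 104 = 667
Hours: 11, Minutes: 7


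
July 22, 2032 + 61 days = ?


Start: July 22, 2032
Add 61 days
July 22 → August 1: 31 - 22 + 1 = 10 days (61 - 10 = 51 left)
August 1 → September 1: 31 - 1 + 1 = 31 days (51 - 31 = 20 left)
September 1 + 20 = September 21, 2032

September 21, 2032


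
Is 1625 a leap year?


Rules: divisible by 4 AND (not by 100 OR by 400)
1625 ÷ 4 = 406 remainder 1 → not divisible by 4
Not divisible by 4 → not a leap year

No


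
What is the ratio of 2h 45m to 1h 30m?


Duration 1: 165 minutes
Duration 2: 90 minutes
Ratio = 165:90
GCD = 15
Simplified = 11:6
As a decimal: 11/6 ≈ 1.83

11:6 (1.83)


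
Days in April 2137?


Month: April (month 4)
April has 30 days

30 days


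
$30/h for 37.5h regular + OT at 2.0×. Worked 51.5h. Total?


$1965.00

Regular: 37.5h × $30 = $1125.00
Overtime: 51.5 - 37.5 = 14.0h
OT pay: 14.0h × $30 × 2.0 = $840.00
Total = $1125.00 + $840.00 = $1965.00


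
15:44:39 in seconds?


Hours: 15 × 3600 = 54000
Minutes: 44 × 60 = 2640
Seconds: 39
Total = 54000 + 2640 + 39 = 56679

56679 seconds


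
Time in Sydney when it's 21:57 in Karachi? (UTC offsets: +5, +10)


Time difference = UTC+10 - UTC+5 = +5 hours
New hour = (21 + 5) mod 24
= 26 mod 24 = 2
Minutes unchanged → 02:57; 26 ≥ 24 → next day

02:57 (next day)


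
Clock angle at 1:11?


30.5°

Hour hand = 1×30 + 11×0.5 = 35.5°
Minute hand = 11×6 = 66°
Difference = |35.5 - 66| = 30.5°


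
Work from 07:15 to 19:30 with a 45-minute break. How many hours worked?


Total time = (19×60+30) - (7×60+15)
= 1170 - 435 = 735 min
Minus break: 735 - 45 = 690 min
= 11h 30m

11h 30m (690 minutes)


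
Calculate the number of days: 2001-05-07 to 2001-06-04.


From May 7, 2001 to June 4, 2001
Rest of May 2001: 31 - 7 = 24
Days into June 2001: 4
Total = 24 + 4 = 28 days

28 days


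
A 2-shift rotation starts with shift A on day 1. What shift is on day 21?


Shifts: A, B
Start: A (index 0)
Day 21: (0 + 21 - 1) mod 2
= 20 mod 2
= 0
Index 0 → shift A

Shift A


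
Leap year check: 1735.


Rules: divisible by 4 AND (not by 100 OR by 400)
1735 ÷ 4 = 433 remainder 3 → not divisible by 4
Not divisible by 4 → not a leap year

No


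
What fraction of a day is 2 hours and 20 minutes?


Total minutes: 2×60 + 20 = 140
Day = 24×60 = 1440 minutes
Fraction = 140/1440 ≈ 0.0972
As a percentage: 140/1440 × 100 ≈ 9.72%

0.0972 (9.72%)


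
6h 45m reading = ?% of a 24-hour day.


28.1%

Time: 405 minutes
Day: 1440 minutes
Percentage = (405/1440) × 100 ≈ 28.1%


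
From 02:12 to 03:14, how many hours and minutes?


End time in minutes: 3×60 + 14 = 194
Start time in minutes: 2×60 + 12 = 132
Difference = 194 - 132 = 62 minutes
= 1 hours 2 minutes

1h 2m


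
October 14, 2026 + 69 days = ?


Start: October 14, 2026
Add 69 days
October 14 → November 1: 31 - 14 + 1 = 18 days (69 - 18 = 51 left)
November 1 → December 1: 30 - 1 + 1 = 30 days (51 - 30 = 21 left)
December 1 + 21 = December 22, 2026

December 22, 2026


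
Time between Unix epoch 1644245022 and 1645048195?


Difference = 1645048195 - 1644245022 = 803173 seconds
In hours: 803173 / 3600 ≈ 223.1
In days: 803173 / 86400 ≈ 9.30

803173 seconds (223.1 hours / 9.30 days)


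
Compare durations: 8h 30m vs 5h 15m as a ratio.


Duration 1: 510 minutes
Duration 2: 315 minutes
Ratio = 510:315
GCD = 15
Simplified = 34:21
As a decimal: 34/21 ≈ 1.62

34:21 (1.62)


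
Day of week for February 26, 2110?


Zeller's congruence:
q=26, m=14, k=9, j=21
h = (26 + ⌊13×15/5⌋ + 9 + ⌊9/4⌋ + ⌊21/4⌋ - 2×21) mod 7
= (26 + 39 + 9 + 2 + 5 - 42) mod 7
= 39 mod 7 = 4
h=4 → Wednesday

Wednesday


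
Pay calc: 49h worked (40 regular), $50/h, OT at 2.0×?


$2900.00

Regular: 40h × $50 = $2000.00
Overtime: 49 - 40 = 9h
OT pay: 9h × $50 × 2.0 = $900.00
Total = $2000.00 + $900.00 = $2900.00


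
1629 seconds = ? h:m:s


0h 27m 9s

Hours: 1629 ÷ 3600 = 0 remainder 1629
Minutes: 1629 ÷ 60 = 27 remainder 9
Seconds: 9


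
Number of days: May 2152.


31 days

Month: May (month 5)
May has 31 days


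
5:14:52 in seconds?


18892 seconds

Hours: 5 × 3600 = 18000
Minutes: 14 × 60 = 840
Seconds: 52
Total = 18000 + 840 + 52 = 18892


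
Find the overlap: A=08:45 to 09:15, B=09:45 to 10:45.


0 minutes

Meeting A: 525-555 (in minutes from midnight)
Meeting B: 585-645
Overlap start = max(525, 585) = 585
Overlap end = min(555, 645) = 555
Overlap = max(0, 555 - 585) = 0 min


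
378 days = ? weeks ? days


Weeks: 378 ÷ 7 = 54 remainder 0

54 weeks 0 days


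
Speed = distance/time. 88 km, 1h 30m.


Distance: 88 km
Time: 1h 30m = 90 min = 90/60 = 3/2 hours
Speed = 88 ÷ (3/2) = 88 × 2 / 3 = 176/3 ≈ 58.7 km/h

58.7 km/h


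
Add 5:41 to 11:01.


Start: 661 minutes from midnight
Add: 341 minutes
Total: 1002 minutes
Hours: 1002 ÷ 60 = 16 remainder 42

16:42


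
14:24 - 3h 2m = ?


11:22

Start: 864 minutes from midnight
Subtract: 182 minutes
Remaining: 864 - 182 = 682
Hours: 11, Minutes: 22


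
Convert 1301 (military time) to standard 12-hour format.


1:01 PM

Hour: 13
13 - 12 = 1 → PM


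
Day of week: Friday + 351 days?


Saturday

Start: Friday (index 4)
(4 + 351) mod 7
= 355 mod 7
= 5
Index 5 → Saturday


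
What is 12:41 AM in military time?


00:41

Input: 12:41 AM
12 AM → 00 (midnight)


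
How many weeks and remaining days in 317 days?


45 weeks 2 days

Weeks: 317 ÷ 7 = 45 remainder 2


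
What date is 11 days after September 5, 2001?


September 16, 2001

Start: September 5, 2001
Add 11 days
September 5 + 11 = September 16, 2001


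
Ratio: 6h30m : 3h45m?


Duration 1: 390 minutes
Duration 2: 225 minutes
Ratio = 390:225
GCD = 15
Simplified = 26:15
As a decimal: 26/15 ≈ 1.73

26:15 (1.73)


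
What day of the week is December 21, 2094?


Tuesday

Zeller's congruence:
q=21, m=12, k=94, j=20
h = (21 + ⌊13×13/5⌋ + 94 + ⌊94/4⌋ + ⌊20/4⌋ - 2×20) mod 7
= (21 + 33 + 94 + 23 + 5 - 40) mod 7
= 136 mod 7 = 3
h=3 → Tuesday


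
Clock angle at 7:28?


56.0°

Hour hand = 7×30 + 28×0.5 = 224.0°
Minute hand = 28×6 = 168°
Difference = |224.0 - 168| = 56.0°


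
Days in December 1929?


31 days

Month: December (month 12)
December has 31 days


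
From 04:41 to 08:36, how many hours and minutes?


End time in minutes: 8×60 + 36 = 516
Start time in minutes: 4×60 + 41 = 281
Difference = 516 - 281 = 235 minutes
= 3 hours 55 minutes

3h 55m


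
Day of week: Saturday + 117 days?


Thursday

Start: Saturday (index 5)
(5 + 117) mod 7
= 122 mod 7
= 3
Index 3 → Thursday


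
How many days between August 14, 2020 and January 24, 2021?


From August 14, 2020 to January 24, 2021
Rest of August 2020: 31 - 14 = 17
Full months: September 30, October 31, November 30, December 31
Days into January 2021: 24
Total = 17 + 30 + 31 + 30 + 31 + 24 = 163 days

163 days


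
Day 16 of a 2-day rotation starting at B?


Shifts: A, B
Start: B (index 1)
Day 16: (1 + 16 - 1) mod 2
= 16 mod 2
= 0
Index 0 → shift A

Shift A


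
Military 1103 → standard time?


Hour: 11
11 < 12 → AM

11:03 AM


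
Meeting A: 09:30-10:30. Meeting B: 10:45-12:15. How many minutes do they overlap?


0 minutes

Meeting A: 570-630 (in minutes from midnight)
Meeting B: 645-735
Overlap start = max(570, 645) = 645
Overlap end = min(630, 735) = 630
Overlap = max(0, 630 - 645) = 0 min


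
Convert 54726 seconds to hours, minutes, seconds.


15h 12m 6s

Hours: 54726 ÷ 3600 = 15 remainder 726
Minutes: 726 ÷ 60 = 12 remainder 6
Seconds: 6


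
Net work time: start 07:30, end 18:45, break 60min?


10h 15m (615 minutes)

Total time = (18×60+45) - (7×60+30)
= 1125 - 450 = 675 min
Minus break: 675 - 60 = 615 min
= 10h 15m


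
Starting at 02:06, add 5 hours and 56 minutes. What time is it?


Start: 126 minutes from midnight
Add: 356 minutes
Total: 482 minutes
Hours: 482 ÷ 60 = 8 remainder 2

08:02


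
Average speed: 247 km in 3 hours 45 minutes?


65.9 km/h

Distance: 247 km
Time: 3h 45m = 225 min = 225/60 = 15/4 hours
Speed = 247 ÷ (15/4) = 247 × 4 / 15 = 988/15 ≈ 65.9 km/h


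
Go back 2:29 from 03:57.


01:28

Start: 237 minutes from midnight
Subtract: 149 minutes
Remaining: 237 - 149 = 88
Hours: 1, Minutes: 28


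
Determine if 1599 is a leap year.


No

Rules: divisible by 4 AND (not by 100 OR by 400)
1599 ÷ 4 = 399 remainder 3 → not divisible by 4
Not divisible by 4 → not a leap year


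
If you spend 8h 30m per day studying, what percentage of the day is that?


35.4%

Time: 510 minutes
Day: 1440 minutes
Percentage = (510/1440) × 100 ≈ 35.4%


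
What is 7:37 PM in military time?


Input: 7:37 PM
PM: 7 + 12 = 19

19:37


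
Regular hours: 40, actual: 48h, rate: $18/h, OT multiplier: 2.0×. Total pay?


Regular: 40h × $18 = $720.00
Overtime: 48 - 40 = 8h
OT pay: 8h × $18 × 2.0 = $288.00
Total = $720.00 + $288.00 = $1008.00

$1008.00


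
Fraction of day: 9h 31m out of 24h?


0.3965 (39.65%)

Total minutes: 9×60 + 31 = 571
Day = 24×60 = 1440 minutes
Fraction = 571/1440 ≈ 0.3965
As a percentage: 571/1440 × 100 ≈ 39.65%


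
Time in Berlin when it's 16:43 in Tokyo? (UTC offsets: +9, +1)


08:43

Time difference = UTC+1 - UTC+9 = -8 hours
New hour = (16 -8) mod 24
= 8 mod 24 = 8
Minutes unchanged → 08:43


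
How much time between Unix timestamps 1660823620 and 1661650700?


Difference = 1661650700 - 1660823620 = 827080 seconds
In hours: 827080 / 3600 ≈ 229.7
In days: 827080 / 86400 ≈ 9.57

827080 seconds (229.7 hours / 9.57 days)


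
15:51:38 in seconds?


57098 seconds

Hours: 15 × 3600 = 54000
Minutes: 51 × 60 = 3060
Seconds: 38
Total = 54000 + 3060 + 38 = 57098


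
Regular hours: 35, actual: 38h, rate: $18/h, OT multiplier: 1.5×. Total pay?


$711.00

Regular: 35h × $18 = $630.00
Overtime: 38 - 35 = 3h
OT pay: 3h × $18 × 1.5 = $81.00
Total = $630.00 + $81.00 = $711.00


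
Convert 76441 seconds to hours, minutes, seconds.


Hours: 76441 ÷ 3600 = 21 remainder 841
Minutes: 841 ÷ 60 = 14 remainder 1
Seconds: 1

21h 14m 1s


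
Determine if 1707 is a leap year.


Rules: divisible by 4 AND (not by 100 OR by 400)
1707 ÷ 4 = 426 remainder 3 → not divisible by 4
Not divisible by 4 → not a leap year

No


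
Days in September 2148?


Month: September (month 9)
September has 30 days

30 days


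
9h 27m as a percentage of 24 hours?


0.3938 (39.38%)

Total minutes: 9×60 + 27 = 567
Day = 24×60 = 1440 minutes
Fraction = 567/1440 ≈ 0.3938
As a percentage: 567/1440 × 100 ≈ 39.38%


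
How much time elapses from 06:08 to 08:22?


End time in minutes: 8×60 + 22 = 502
Start time in minutes: 6×60 + 8 = 368
Difference = 502 - 368 = 134 minutes
= 2 hours 14 minutes

2h 14m


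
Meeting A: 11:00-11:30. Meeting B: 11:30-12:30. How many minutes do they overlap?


Meeting A: 660-690 (in minutes from midnight)
Meeting B: 690-750
Overlap start = max(660, 690) = 690
Overlap end = min(690, 750) = 690
Overlap = max(0, 690 - 690) = 0 min

0 minutes


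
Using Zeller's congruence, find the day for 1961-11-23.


Thursday

Zeller's congruence:
q=23, m=11, k=61, j=19
h = (23 + ⌊13×12/5⌋ + 61 + ⌊61/4⌋ + ⌊19/4⌋ - 2×19) mod 7
= (23 + 31 + 61 + 15 + 4 - 38) mod 7
= 96 mod 7 = 5
h=5 → Thursday


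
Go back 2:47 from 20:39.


Start: 1239 minutes from midnight
Subtract: 167 minutes
Remaining: 1239 - 167 = 1072
Hours: 17, Minutes: 52

17:52


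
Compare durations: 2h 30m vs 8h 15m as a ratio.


10:33 (0.30)

Duration 1: 150 minutes
Duration 2: 495 minutes
Ratio = 150:495
GCD = 15
Simplified = 10:33
As a decimal: 10/33 ≈ 0.30


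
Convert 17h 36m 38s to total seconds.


63398 seconds

Hours: 17 × 3600 = 61200
Minutes: 36 × 60 = 2160
Seconds: 38
Total = 61200 + 2160 + 38 = 63398


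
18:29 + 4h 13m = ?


22:42

Start: 1109 minutes from midnight
Add: 253 minutes
Total: 1362 minutes
Hours: 1362 ÷ 60 = 22 remainder 42


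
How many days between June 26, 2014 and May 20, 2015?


328 days

From June 26, 2014 to May 20, 2015
Rest of June 2014: 30 - 26 = 4
Full months: July 31, August 31, September 30, October 31, November 30, December 31, January 31, February 2015 28, March 31, April 30
Days into May 2015: 20
Total = 4 + 31 + 31 + 30 + 31 + 30 + 31 + 31 + 28 + 31 + 30 + 20 = 328 days


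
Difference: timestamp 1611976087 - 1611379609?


Difference = 1611976087 - 1611379609 = 596478 seconds
In hours: 596478 / 3600 ≈ 165.7
In days: 596478 / 86400 ≈ 6.90

596478 seconds (165.7 hours / 6.90 days)


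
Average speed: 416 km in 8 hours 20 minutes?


49.9 km/h

Distance: 416 km
Time: 8h 20m = 500 min = 500/60 = 25/3 hours
Speed = 416 ÷ (25/3) = 416 × 3 / 25 = 1248/25 ≈ 49.9 km/h


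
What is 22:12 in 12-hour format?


10:12 PM

Hour: 22
22 - 12 = 10 → PM


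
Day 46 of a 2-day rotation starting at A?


Shifts: A, B
Start: A (index 0)
Day 46: (0 + 46 - 1) mod 2
= 45 mod 2
= 1
Index 1 → shift B

Shift B


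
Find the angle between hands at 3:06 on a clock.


57.0°

Hour hand = 3×30 + 6×0.5 = 93.0°
Minute hand = 6×6 = 36°
Difference = |93.0 - 36| = 57.0°


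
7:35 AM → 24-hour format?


Input: 7:35 AM
AM hour stays: 7

07:35


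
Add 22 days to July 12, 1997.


August 3, 1997

Start: July 12, 1997
Add 22 days
July 12 → August 1: 31 - 12 + 1 = 20 days (22 - 20 = 2 left)
August 1 + 2 = August 3, 1997


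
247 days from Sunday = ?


Tuesday

Start: Sunday (index 6)
(6 + 247) mod 7
= 253 mod 7
= 1
Index 1 → Tuesday


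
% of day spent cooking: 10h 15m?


Time: 615 minutes
Day: 1440 minutes
Percentage = (615/1440) × 100 ≈ 42.7%

42.7%


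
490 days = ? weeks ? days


Weeks: 490 ÷ 7 = 70 remainder 0

70 weeks 0 days


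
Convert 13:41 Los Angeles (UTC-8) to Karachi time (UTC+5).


Time difference = UTC+5 - UTC-8 = +13 hours
New hour = (13 + 13) mod 24
= 26 mod 24 = 2
Minutes unchanged → 02:41; 26 ≥ 24 → next day

02:41 (next day)


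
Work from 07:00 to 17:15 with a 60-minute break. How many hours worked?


Total time = (17×60+15) - (7×60+0)
= 1035 - 420 = 615 min
Minus break: 615 - 60 = 555 min
= 9h 15m

9h 15m (555 minutes)


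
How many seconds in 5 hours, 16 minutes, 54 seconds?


Hours: 5 × 3600 = 18000
Minutes: 16 × 60 = 960
Seconds: 54
Total = 18000 + 960 + 54 = 19014

19014 seconds


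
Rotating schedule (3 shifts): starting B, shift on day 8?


Shifts: A, B, C
Start: B (index 1)
Day 8: (1 + 8 - 1) mod 3
= 8 mod 3
= 2
Index 2 → shift C

Shift C


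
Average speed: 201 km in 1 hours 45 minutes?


Distance: 201 km
Time: 1h 45m = 105 min = 105/60 = 7/4 hours
Speed = 201 ÷ (7/4) = 201 × 4 / 7 = 804/7 ≈ 114.9 km/h

114.9 km/h


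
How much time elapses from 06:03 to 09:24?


End time in minutes: 9×60 + 24 = 564
Start time in minutes: 6×60 + 3 = 363
Difference = 564 - 363 = 201 minutes
= 3 hours 21 minutes

3h 21m


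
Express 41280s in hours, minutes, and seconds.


Hours: 41280 ÷ 3600 = 11 remainder 1680
Minutes: 1680 ÷ 60 = 28 remainder 0
Seconds: 0

11h 28m 0s


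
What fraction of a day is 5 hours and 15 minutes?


Total minutes: 5×60 + 15 = 315
Day = 24×60 = 1440 minutes
Fraction = 315/1440 ≈ 0.2188
As a percentage: 315/1440 × 100 ≈ 21.88%

0.2188 (21.88%)


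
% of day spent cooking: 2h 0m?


Time: 120 minutes
Day: 1440 minutes
Percentage = (120/1440) × 100 ≈ 8.3%

8.3%


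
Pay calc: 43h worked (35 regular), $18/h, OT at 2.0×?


$918.00

Regular: 35h × $18 = $630.00
Overtime: 43 - 35 = 8h
OT pay: 8h × $18 × 2.0 = $288.00
Total = $630.00 + $288.00 = $918.00


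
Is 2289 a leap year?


No

Rules: divisible by 4 AND (not by 100 OR by 400)
2289 ÷ 4 = 572 remainder 1 → not divisible by 4
Not divisible by 4 → not a leap year


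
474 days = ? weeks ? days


67 weeks 5 days

Weeks: 474 ÷ 7 = 67 remainder 5


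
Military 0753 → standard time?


Hour: 7
7 < 12 → AM

7:53 AM


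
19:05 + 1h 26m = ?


Start: 1145 minutes from midnight
Add: 86 minutes
Total: 1231 minutes
Hours: 1231 ÷ 60 = 20 remainder 31

20:31


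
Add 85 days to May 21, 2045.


Start: May 21, 2045
Add 85 days
May 21 → June 1: 31 - 21 + 1 = 11 days (85 - 11 = 74 left)
June 1 → July 1: 30 - 1 + 1 = 30 days (74 - 30 = 44 left)
July 1 → August 1: 31 - 1 + 1 = 31 days (44 - 31 = 13 left)
August 1 + 13 = August 14, 2045

August 14, 2045


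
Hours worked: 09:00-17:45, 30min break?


Total time = (17×60+45) - (9×60+0)
= 1065 - 540 = 525 min
Minus break: 525 - 30 = 495 min
= 8h 15m

8h 15m (495 minutes)


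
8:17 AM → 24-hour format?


08:17

Input: 8:17 AM
AM hour stays: 8


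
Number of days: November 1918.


Month: November (month 11)
November has 30 days

30 days


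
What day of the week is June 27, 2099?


Zeller's congruence:
q=27, m=6, k=99, j=20
h = (27 + ⌊13×7/5⌋ + 99 + ⌊99/4⌋ + ⌊20/4⌋ - 2×20) mod 7
= (27 + 18 + 99 + 24 + 5 - 40) mod 7
= 133 mod 7 = 0
h=0 → Saturday

Saturday


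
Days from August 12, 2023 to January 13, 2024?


From August 12, 2023 to January 13, 2024
Rest of August 2023: 31 - 12 = 19
Full months: September 30, October 31, November 30, December 31
Days into January 2024: 13
Total = 19 + 30 + 31 + 30 + 31 + 13 = 154 days

154 days


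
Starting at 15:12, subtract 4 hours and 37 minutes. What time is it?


Start: 912 minutes from midnight
Subtract: 277 minutes
Remaining: 912 - 277 = 635
Hours: 10, Minutes: 35

10:35


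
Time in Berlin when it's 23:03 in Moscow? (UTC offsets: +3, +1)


Time difference = UTC+1 - UTC+3 = -2 hours
New hour = (23 -2) mod 24
= 21 mod 24 = 21
Minutes unchanged → 21:03

21:03


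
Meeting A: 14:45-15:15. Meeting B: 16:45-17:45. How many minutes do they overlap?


0 minutes

Meeting A: 885-915 (in minutes from midnight)
Meeting B: 1005-1065
Overlap start = max(885, 1005) = 1005
Overlap end = min(915, 1065) = 915
Overlap = max(0, 915 - 1005) = 0 min


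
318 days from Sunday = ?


Start: Sunday (index 6)
(6 + 318) mod 7
= 324 mod 7
= 2
Index 2 → Wednesday

Wednesday


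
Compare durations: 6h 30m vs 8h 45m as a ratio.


Duration 1: 390 minutes
Duration 2: 525 minutes
Ratio = 390:525
GCD = 15
Simplified = 26:35
As a decimal: 26/35 ≈ 0.74

26:35 (0.74)


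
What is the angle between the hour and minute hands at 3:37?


113.5°

Hour hand = 3×30 + 37×0.5 = 108.5°
Minute hand = 37×6 = 222°
Difference = |108.5 - 222| = 113.5°


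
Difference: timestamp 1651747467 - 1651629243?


118224 seconds (32.8 hours / 1.37 days)

Difference = 1651747467 - 1651629243 = 118224 seconds
In hours: 118224 / 3600 ≈ 32.8
In days: 118224 / 86400 ≈ 1.37


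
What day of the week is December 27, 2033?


Zeller's congruence:
q=27, m=12, k=33, j=20
h = (27 + ⌊13×13/5⌋ + 33 + ⌊33/4⌋ + ⌊20/4⌋ - 2×20) mod 7
= (27 + 33 + 33 + 8 + 5 - 40) mod 7
= 66 mod 7 = 3
h=3 → Tuesday

Tuesday


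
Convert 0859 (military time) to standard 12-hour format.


8:59 AM

Hour: 8
8 < 12 → AM


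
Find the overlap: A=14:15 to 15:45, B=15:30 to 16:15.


15 minutes

Meeting A: 855-945 (in minutes from midnight)
Meeting B: 930-975
Overlap start = max(855, 930) = 930
Overlap end = min(945, 975) = 945
Overlap = max(0, 945 - 930) = 15 min


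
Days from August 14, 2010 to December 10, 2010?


118 days

From August 14, 2010 to December 10, 2010
Rest of August 2010: 31 - 14 = 17
Full months: September 30, October 31, November 30
Days into December 2010: 10
Total = 17 + 30 + 31 + 30 + 10 = 118 days


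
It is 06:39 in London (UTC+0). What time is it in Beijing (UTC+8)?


14:39

Time difference = UTC+8 - UTC+0 = +8 hours
New hour = (6 + 8) mod 24
= 14 mod 24 = 14
Minutes unchanged → 14:39


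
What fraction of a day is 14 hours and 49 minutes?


0.6174 (61.74%)

Total minutes: 14×60 + 49 = 889
Day = 24×60 = 1440 minutes
Fraction = 889/1440 ≈ 0.6174
As a percentage: 889/1440 × 100 ≈ 61.74%


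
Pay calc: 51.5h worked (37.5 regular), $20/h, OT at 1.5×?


Regular: 37.5h × $20 = $750.00
Overtime: 51.5 - 37.5 = 14.0h
OT pay: 14.0h × $20 × 1.5 = $420.00
Total = $750.00 + $420.00 = $1170.00

$1170.00


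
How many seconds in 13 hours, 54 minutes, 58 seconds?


50098 seconds

Hours: 13 × 3600 = 46800
Minutes: 54 × 60 = 3240
Seconds: 58
Total = 46800 + 3240 + 58 = 50098


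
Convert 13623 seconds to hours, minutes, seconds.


Hours: 13623 ÷ 3600 = 3 remainder 2823
Minutes: 2823 ÷ 60 = 47 remainder 3
Seconds: 3

3h 47m 3s


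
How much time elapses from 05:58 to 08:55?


2h 57m

End time in minutes: 8×60 + 55 = 535
Start time in minutes: 5×60 + 58 = 358
Difference = 535 - 358 = 177 minutes
= 2 hours 57 minutes


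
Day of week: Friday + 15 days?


Start: Friday (index 4)
(4 + 15) mod 7
= 19 mod 7
= 5
Index 5 → Saturday

Saturday


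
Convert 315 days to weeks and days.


Weeks: 315 ÷ 7 = 45 remainder 0

45 weeks 0 days


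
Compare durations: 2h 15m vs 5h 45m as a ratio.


9:23 (0.39)

Duration 1: 135 minutes
Duration 2: 345 minutes
Ratio = 135:345
GCD = 15
Simplified = 9:23
As a decimal: 9/23 ≈ 0.39


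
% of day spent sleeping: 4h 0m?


Time: 240 minutes
Day: 1440 minutes
Percentage = (240/1440) × 100 ≈ 16.7%

16.7%


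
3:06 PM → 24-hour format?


Input: 3:06 PM
PM: 3 + 12 = 15

15:06


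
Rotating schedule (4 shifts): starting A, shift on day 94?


Shifts: A, B, C, D
Start: A (index 0)
Day 94: (0 + 94 - 1) mod 4
= 93 mod 4
= 1
Index 1 → shift B

Shift B


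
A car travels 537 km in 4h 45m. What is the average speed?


Distance: 537 km
Time: 4h 45m = 285 min = 285/60 = 19/4 hours
Speed = 537 ÷ (19/4) = 537 × 4 / 19 = 2148/19 ≈ 113.1 km/h

113.1 km/h


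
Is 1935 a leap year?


Rules: divisible by 4 AND (not by 100 OR by 400)
1935 ÷ 4 = 483 remainder 3 → not divisible by 4
Not divisible by 4 → not a leap year

No


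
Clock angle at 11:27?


Hour hand = 11×30 + 27×0.5 = 343.5°
Minute hand = 27×6 = 162°
Difference = |343.5 - 162| = 181.5°
Since > 180°: 360 - 181.5 = 178.5°

178.5°


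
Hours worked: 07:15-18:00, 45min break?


Total time = (18×60+0) - (7×60+15)
= 1080 - 435 = 645 min
Minus break: 645 - 45 = 600 min
= 10h 0m

10h 0m (600 minutes)


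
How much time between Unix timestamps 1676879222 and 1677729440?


850218 seconds (236.2 hours / 9.84 days)

Difference = 1677729440 - 1676879222 = 850218 seconds
In hours: 850218 / 3600 ≈ 236.2
In days: 850218 / 86400 ≈ 9.84


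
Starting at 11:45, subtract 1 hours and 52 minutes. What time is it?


Start: 705 minutes from midnight
Subtract: 112 minutes
Remaining: 705 - 112 = 593
Hours: 9, Minutes: 53

09:53


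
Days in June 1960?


Month: June (month 6)
June has 30 days

30 days


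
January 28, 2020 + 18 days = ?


Start: January 28, 2020
Add 18 days
January 28 → February 1: 31 - 28 + 1 = 4 days (18 - 4 = 14 left)
February 1 + 14 = February 15, 2020

February 15, 2020


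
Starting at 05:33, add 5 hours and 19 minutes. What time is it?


Start: 333 minutes from midnight
Add: 319 minutes
Total: 652 minutes
Hours: 652 ÷ 60 = 10 remainder 52

10:52


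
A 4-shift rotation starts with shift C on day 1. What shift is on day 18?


Shifts: A, B, C, D
Start: C (index 2)
Day 18: (2 + 18 - 1) mod 4
= 19 mod 4
= 3
Index 3 → shift D

Shift D


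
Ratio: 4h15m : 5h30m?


17:22 (0.77)

Duration 1: 255 minutes
Duration 2: 330 minutes
Ratio = 255:330
GCD = 15
Simplified = 17:22
As a decimal: 17/22 ≈ 0.77


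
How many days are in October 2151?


31 days

Month: October (month 10)
October has 31 days


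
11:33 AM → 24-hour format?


11:33

Input: 11:33 AM
AM hour stays: 11


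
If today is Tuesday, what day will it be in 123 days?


Saturday

Start: Tuesday (index 1)
(1 + 123) mod 7
= 124 mod 7
= 5
Index 5 → Saturday


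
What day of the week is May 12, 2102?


Friday

Zeller's congruence:
q=12, m=5, k=2, j=21
h = (12 + ⌊13×6/5⌋ + 2 + ⌊2/4⌋ + ⌊21/4⌋ - 2×21) mod 7
= (12 + 15 + 2 + 0 + 5 - 42) mod 7
= -8 mod 7 = 6
h=6 → Friday


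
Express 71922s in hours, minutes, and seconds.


19h 58m 42s

Hours: 71922 ÷ 3600 = 19 remainder 3522
Minutes: 3522 ÷ 60 = 58 remainder 42
Seconds: 42


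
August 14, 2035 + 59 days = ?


Start: August 14, 2035
Add 59 days
August 14 → September 1: 31 - 14 + 1 = 18 days (59 - 18 = 41 left)
September 1 → October 1: 30 - 1 + 1 = 30 days (41 - 30 = 11 left)
October 1 + 11 = October 12, 2035

October 12, 2035


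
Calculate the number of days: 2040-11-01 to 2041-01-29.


89 days

From November 1, 2040 to January 29, 2041
Rest of November 2040: 30 - 1 = 29
Full months: December 31
Days into January 2041: 29
Total = 29 + 31 + 29 = 89 days


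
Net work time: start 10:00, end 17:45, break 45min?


7h 0m (420 minutes)

Total time = (17×60+45) - (10×60+0)
= 1065 - 600 = 465 min
Minus break: 465 - 45 = 420 min
= 7h 0m


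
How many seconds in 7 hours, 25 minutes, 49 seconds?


26749 seconds

Hours: 7 × 3600 = 25200
Minutes: 25 × 60 = 1500
Seconds: 49
Total = 25200 + 1500 + 49 = 26749


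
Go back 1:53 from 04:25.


Start: 265 minutes from midnight
Subtract: 113 minutes
Remaining: 265 - 113 = 152
Hours: 2, Minutes: 32

02:32


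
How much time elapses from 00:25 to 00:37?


0h 12m

End time in minutes: 0×60 + 37 = 37
Start time in minutes: 0×60 + 25 = 25
Difference = 37 - 25 = 12 minutes
= 0 hours 12 minutes


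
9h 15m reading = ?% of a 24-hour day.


Time: 555 minutes
Day: 1440 minutes
Percentage = (555/1440) × 100 ≈ 38.5%

38.5%


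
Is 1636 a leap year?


Rules: divisible by 4 AND (not by 100 OR by 400)
1636 ÷ 4 = 409 exactly → divisible by 4
1636 ÷ 100 = 16 remainder 36 → not divisible by 100
Divisible by 4 but not by 100 → leap year

Yes


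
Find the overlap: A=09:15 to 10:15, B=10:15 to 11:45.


Meeting A: 555-615 (in minutes from midnight)
Meeting B: 615-705
Overlap start = max(555, 615) = 615
Overlap end = min(615, 705) = 615
Overlap = max(0, 615 - 615) = 0 min

0 minutes


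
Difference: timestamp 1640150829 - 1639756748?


Difference = 1640150829 - 1639756748 = 394081 seconds
In hours: 394081 / 3600 ≈ 109.5
In days: 394081 / 86400 ≈ 4.56

394081 seconds (109.5 hours / 4.56 days)


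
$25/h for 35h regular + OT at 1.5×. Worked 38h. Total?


$987.50

Regular: 35h × $25 = $875.00
Overtime: 38 - 35 = 3h
OT pay: 3h × $25 × 1.5 = $112.50
Total = $875.00 + $112.50 = $987.50


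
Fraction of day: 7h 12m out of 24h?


Total minutes: 7×60 + 12 = 432
Day = 24×60 = 1440 minutes
Fraction = 432/1440 = 0.3000
As a percentage: 432/1440 × 100 = 30.00%

0.3000 (30.00%)


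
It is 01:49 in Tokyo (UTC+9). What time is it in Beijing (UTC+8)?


00:49

Time difference = UTC+8 - UTC+9 = -1 hours
New hour = (1 -1) mod 24
= 0 mod 24 = 0
Minutes unchanged → 00:49


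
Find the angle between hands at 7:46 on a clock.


Hour hand = 7×30 + 46×0.5 = 233.0°
Minute hand = 46×6 = 276°
Difference = |233.0 - 276| = 43.0°

43.0°


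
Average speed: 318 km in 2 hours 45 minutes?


Distance: 318 km
Time: 2h 45m = 165 min = 165/60 = 11/4 hours
Speed = 318 ÷ (11/4) = 318 × 4 / 11 = 1272/11 ≈ 115.6 km/h

115.6 km/h


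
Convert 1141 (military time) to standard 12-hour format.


Hour: 11
11 < 12 → AM

11:41 AM


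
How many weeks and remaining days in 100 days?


14 weeks 2 days

Weeks: 100 ÷ 7 = 14 remainder 2


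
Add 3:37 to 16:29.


20:06

Start: 989 minutes from midnight
Add: 217 minutes
Total: 1206 minutes
Hours: 1206 ÷ 60 = 20 remainder 6


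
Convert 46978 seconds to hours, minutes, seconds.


Hours: 46978 ÷ 3600 = 13 remainder 178
Minutes: 178 ÷ 60 = 2 remainder 58
Seconds: 58

13h 2m 58s


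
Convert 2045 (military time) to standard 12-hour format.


8:45 PM

Hour: 20
20 - 12 = 8 → PM


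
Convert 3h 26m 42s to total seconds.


Hours: 3 × 3600 = 10800
Minutes: 26 × 60 = 1560
Seconds: 42
Total = 10800 + 1560 + 42 = 12402

12402 seconds


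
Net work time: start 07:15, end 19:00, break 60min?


10h 45m (645 minutes)

Total time = (19×60+0) - (7×60+15)
= 1140 - 435 = 705 min
Minus break: 705 - 60 = 645 min
= 10h 45m


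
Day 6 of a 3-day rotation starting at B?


Shifts: A, B, C
Start: B (index 1)
Day 6: (1 + 6 - 1) mod 3
= 6 mod 3
= 0
Index 0 → shift A

Shift A
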